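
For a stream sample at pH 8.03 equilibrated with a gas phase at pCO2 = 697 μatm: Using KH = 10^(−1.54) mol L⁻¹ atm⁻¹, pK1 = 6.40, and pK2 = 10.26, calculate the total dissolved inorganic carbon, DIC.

DIC = 0.883 mmol/L

[CO2*] = KH · pCO2 = 10^(−1.54) × 697×10^-6 = 2.010×10^-5 mol/L
α₀ = 1/(1 + K1/[H⁺] + K1K2/[H⁺]²) = 1/(1 + 10^+1.63 + 10^-0.60) = 0.02277
DIC = [CO2*]/α₀ = 2.010×10^-5 / 0.02277 = 0.883 mmol/L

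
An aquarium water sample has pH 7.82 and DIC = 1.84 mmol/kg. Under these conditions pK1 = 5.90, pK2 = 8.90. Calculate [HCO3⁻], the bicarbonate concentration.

[HCO3⁻] = 1.68 mmol/kg

α₁ = 1 / (1 + [H⁺]/K1 + K2/[H⁺]) = 1 / (1 + 10^-1.92 + 10^-1.08)
   = 1 / (1 + 0.012023 + 0.083176) = 1/1.0952 = 0.9131
[HCO3⁻] = α₁ × DIC = 0.9131 × 1.84 = 1.68 mmol/kg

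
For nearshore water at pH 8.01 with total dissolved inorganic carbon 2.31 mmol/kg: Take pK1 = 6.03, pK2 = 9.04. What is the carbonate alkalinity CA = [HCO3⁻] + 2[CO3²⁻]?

CA = 2.48 mmol/kg

CA = [HCO3⁻] + 2[CO3²⁻] = (α₁ + 2α₂)·DIC
At pH 8.01: [H⁺]/K1 = 10^-1.98 = 0.010471, K2/[H⁺] = 10^-1.03 = 0.093325
α₁ = 1/(1 + 0.010471 + 0.093325) = 1/1.1038 = 0.9060; α₂ = α₁·K2/[H⁺] = 0.08455
α₁ + 2α₂ = 1.0751
CA = 1.0751 × 2.31 = 2.48 mmol/kg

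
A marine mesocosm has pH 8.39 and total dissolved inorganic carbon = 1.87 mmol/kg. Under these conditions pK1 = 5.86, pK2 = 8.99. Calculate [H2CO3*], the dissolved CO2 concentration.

[CO2*] = 4.40 μmol/kg

α₀ = 1 / (1 + K1/[H⁺] + K1K2/[H⁺]²) = 1 / (1 + 10^+2.53 + 10^+1.93)
   = 1 / (1 + 338.84 + 85.114) = 1/424.96 = 0.002353
[CO2*] = α₀ × DIC = 0.002353 × 1.87 = 0.00440 mmol/kg = 4.40 μmol/kg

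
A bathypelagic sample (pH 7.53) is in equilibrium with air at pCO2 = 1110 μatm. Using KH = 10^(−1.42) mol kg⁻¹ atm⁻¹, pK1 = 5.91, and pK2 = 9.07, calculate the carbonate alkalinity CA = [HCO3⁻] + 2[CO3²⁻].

[CO2*] = KH · pCO2 = 10^(−1.42) × 1110×10^-6 = 4.220×10^-5 mol/kg
α₀ = 1/(1 + K1/[H⁺] + K1K2/[H⁺]²) = 1/(1 + 10^+1.62 + 10^+0.08) = 0.02278
DIC = [CO2*]/α₀ = 4.220×10^-5 / 0.02278 = 1.852 mmol/kg
CA = (α₁ + 2α₂)·DIC = (0.9498 + 2×0.02739) × 1.852 = 1.86 mmol/kg

CA = 1.86 mmol/kg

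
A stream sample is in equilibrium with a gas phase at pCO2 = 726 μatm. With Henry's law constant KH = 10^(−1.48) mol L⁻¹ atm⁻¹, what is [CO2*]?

[CO2*] = 24.0 μmol/L

KH = 10^(−1.48) = 3.311×10^-2 mol L⁻¹ atm⁻¹
[CO2*] = KH · pCO2 = 3.311×10^-2 × 726×10^-6 atm = 2.40×10^-5 mol/L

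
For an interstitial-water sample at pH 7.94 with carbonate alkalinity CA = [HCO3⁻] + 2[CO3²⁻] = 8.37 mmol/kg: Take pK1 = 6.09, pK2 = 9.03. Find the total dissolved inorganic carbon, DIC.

DIC = 7.89 mmol/kg

CA = [HCO3⁻] + 2[CO3²⁻] = (α₁ + 2α₂)·DIC
At pH 7.94: [H⁺]/K1 = 10^-1.85 = 0.014125, K2/[H⁺] = 10^-1.09 = 0.081283
α₁ = 1/(1 + 0.014125 + 0.081283) = 1/1.0954 = 0.9129; α₂ = α₁·K2/[H⁺] = 0.07420
α₁ + 2α₂ = 1.0613
DIC = CA / (α₁ + 2α₂) = 8.37 / 1.0613 = 7.89 mmol/kg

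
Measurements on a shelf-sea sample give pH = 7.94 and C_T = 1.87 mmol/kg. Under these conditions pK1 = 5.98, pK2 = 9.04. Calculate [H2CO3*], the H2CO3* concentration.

α₀ = 1 / (1 + K1/[H⁺] + K1K2/[H⁺]²) = 1 / (1 + 10^+1.96 + 10^+0.86)
   = 1 / (1 + 91.201 + 7.2444) = 1/99.445 = 0.01006
[CO2*] = α₀ × DIC = 0.01006 × 1.87 = 0.0188 mmol/kg = 18.8 μmol/kg

[CO2*] = 18.8 μmol/kg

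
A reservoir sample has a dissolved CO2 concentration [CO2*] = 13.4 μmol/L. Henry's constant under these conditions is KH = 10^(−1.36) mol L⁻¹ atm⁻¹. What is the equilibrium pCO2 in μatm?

KH = 10^(−1.36) = 4.365×10^-2 mol L⁻¹ atm⁻¹
pCO2 = [CO2*]/KH = 13.4×10^-6 / 4.365×10^-2 = 3.07×10^-4 atm = 307 μatm

pCO2 = 307 μatm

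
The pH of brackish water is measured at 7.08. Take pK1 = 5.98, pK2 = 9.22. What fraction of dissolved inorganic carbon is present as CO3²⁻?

α₂ = 1 / (1 + [H⁺]/K2 + [H⁺]²/(K1K2)) = 1 / (1 + 10^+2.14 + 10^+1.04)
   = 1 / (1 + 138.04 + 10.965) = 1/150.00 = 0.006667

α₂ = 0.00667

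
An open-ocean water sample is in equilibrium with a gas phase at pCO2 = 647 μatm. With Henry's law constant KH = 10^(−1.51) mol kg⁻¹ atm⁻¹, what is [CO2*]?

KH = 10^(−1.51) = 3.090×10^-2 mol kg⁻¹ atm⁻¹
[CO2*] = KH · pCO2 = 3.090×10^-2 × 647×10^-6 atm = 2.00×10^-5 mol/kg

[CO2*] = 20.0 μmol/kg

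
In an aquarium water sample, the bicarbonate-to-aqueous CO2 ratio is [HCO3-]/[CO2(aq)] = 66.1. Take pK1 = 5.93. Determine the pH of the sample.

pH = 7.75

From K1 = [H⁺][HCO3-]/[CO2(aq)]:  pH = pK1 + log₁₀([HCO3-]/[CO2(aq)])
log₁₀(66.1) = +1.820
pH = 5.93 + (+1.820) = 7.75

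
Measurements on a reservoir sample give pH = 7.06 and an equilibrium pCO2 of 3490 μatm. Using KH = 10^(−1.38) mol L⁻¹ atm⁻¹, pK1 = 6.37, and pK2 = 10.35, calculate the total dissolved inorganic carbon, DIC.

[CO2*] = KH · pCO2 = 10^(−1.38) × 3490×10^-6 = 1.455×10^-4 mol/L
α₀ = 1/(1 + K1/[H⁺] + K1K2/[H⁺]²) = 1/(1 + 10^+0.69 + 10^-2.60) = 0.1695
DIC = [CO2*]/α₀ = 1.455×10^-4 / 0.1695 = 0.858 mmol/L

DIC = 0.858 mmol/L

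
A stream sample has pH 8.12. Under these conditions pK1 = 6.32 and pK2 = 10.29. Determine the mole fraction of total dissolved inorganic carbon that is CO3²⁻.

α₂ = 1 / (1 + [H⁺]/K2 + [H⁺]²/(K1K2)) = 1 / (1 + 10^+2.17 + 10^+0.37)
   = 1 / (1 + 147.91 + 2.3442) = 1/151.26 = 0.006611

α₂ = 0.00661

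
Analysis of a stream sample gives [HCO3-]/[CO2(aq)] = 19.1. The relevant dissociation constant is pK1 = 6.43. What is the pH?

From K1 = [H⁺][HCO3-]/[CO2(aq)]:  pH = pK1 + log₁₀([HCO3-]/[CO2(aq)])
log₁₀(19.1) = +1.281
pH = 6.43 + (+1.281) = 7.71

pH = 7.71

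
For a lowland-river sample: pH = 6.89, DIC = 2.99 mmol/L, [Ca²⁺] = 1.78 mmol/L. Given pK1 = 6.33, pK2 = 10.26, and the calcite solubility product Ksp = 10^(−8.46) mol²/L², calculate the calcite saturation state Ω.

Ω = 0.513

α₂ = 1 / (1 + [H⁺]/K2 + [H⁺]²/(K1K2)) = 1 / (1 + 10^+3.37 + 10^+2.81)
   = 1 / (1 + 2344.2 + 645.65) = 1/2990.9 = 0.0003343
[CO3²⁻] = α₂ × DIC = 0.0003343 × 2.99 = 0.0009997 mmol/L = 0.9997 μmol/L
Ksp = 10^(−8.46) = 3.467×10^-9
Ω = [Ca²⁺][CO3²⁻]/Ksp = (1.78×10^-3)(9.997×10^-7) / 3.467×10^-9 = 0.513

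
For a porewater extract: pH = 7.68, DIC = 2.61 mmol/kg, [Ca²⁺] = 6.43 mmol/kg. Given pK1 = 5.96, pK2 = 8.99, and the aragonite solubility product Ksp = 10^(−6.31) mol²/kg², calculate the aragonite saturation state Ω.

α₂ = 1 / (1 + [H⁺]/K2 + [H⁺]²/(K1K2)) = 1 / (1 + 10^+1.31 + 10^-0.41)
   = 1 / (1 + 20.417 + 0.38905) = 1/21.806 = 0.04586
[CO3²⁻] = α₂ × DIC = 0.04586 × 2.61 = 0.1197 mmol/kg
Ksp = 10^(−6.31) = 4.898×10^-7
Ω = [Ca²⁺][CO3²⁻]/Ksp = (6.43×10^-3)(1.197×10^-4) / 4.898×10^-7 = 1.57

Ω = 1.57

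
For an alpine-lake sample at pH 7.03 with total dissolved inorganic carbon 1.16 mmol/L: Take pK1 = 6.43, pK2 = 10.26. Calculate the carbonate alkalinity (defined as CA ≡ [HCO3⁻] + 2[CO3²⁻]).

CA = 0.928 mmol/L

CA = [HCO3⁻] + 2[CO3²⁻] = (α₁ + 2α₂)·DIC
At pH 7.03: [H⁺]/K1 = 10^-0.60 = 0.25119, K2/[H⁺] = 10^-3.23 = 0.00058884
α₁ = 1/(1 + 0.25119 + 0.00058884) = 1/1.2518 = 0.7989; α₂ = α₁·K2/[H⁺] = 0.0004704
α₁ + 2α₂ = 0.7998
CA = 0.7998 × 1.16 = 0.928 mmol/L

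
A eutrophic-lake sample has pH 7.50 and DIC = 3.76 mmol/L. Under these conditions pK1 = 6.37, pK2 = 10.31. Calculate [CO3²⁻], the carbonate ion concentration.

α₂ = 1 / (1 + [H⁺]/K2 + [H⁺]²/(K1K2)) = 1 / (1 + 10^+2.81 + 10^+1.68)
   = 1 / (1 + 645.65 + 47.863) = 1/694.52 = 0.001440
[CO3²⁻] = α₂ × DIC = 0.001440 × 3.76 = 0.00541 mmol/L = 5.41 μmol/L

[CO3²⁻] = 5.41 μmol/L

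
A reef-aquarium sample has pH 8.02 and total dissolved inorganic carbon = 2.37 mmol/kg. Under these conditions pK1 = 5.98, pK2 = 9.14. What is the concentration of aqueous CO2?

[CO2*] = 19.9 μmol/kg

α₀ = 1 / (1 + K1/[H⁺] + K1K2/[H⁺]²) = 1 / (1 + 10^+2.04 + 10^+0.92)
   = 1 / (1 + 109.65 + 8.3176) = 1/118.97 = 0.008406
[CO2*] = α₀ × DIC = 0.008406 × 2.37 = 0.0199 mmol/kg = 19.9 μmol/kg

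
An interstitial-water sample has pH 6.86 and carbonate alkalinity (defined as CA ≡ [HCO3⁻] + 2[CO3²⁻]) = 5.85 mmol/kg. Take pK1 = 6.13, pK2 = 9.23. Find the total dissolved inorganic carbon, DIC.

DIC = 6.91 mmol/kg

CA = [HCO3⁻] + 2[CO3²⁻] = (α₁ + 2α₂)·DIC
At pH 6.86: [H⁺]/K1 = 10^-0.73 = 0.18621, K2/[H⁺] = 10^-2.37 = 0.0042658
α₁ = 1/(1 + 0.18621 + 0.0042658) = 1/1.1905 = 0.8400; α₂ = α₁·K2/[H⁺] = 0.003583
α₁ + 2α₂ = 0.8472
DIC = CA / (α₁ + 2α₂) = 5.85 / 0.8472 = 6.91 mmol/kg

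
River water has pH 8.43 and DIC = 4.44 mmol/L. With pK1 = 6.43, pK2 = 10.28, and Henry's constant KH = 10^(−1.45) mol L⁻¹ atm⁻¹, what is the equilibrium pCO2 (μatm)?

α₀ = 1 / (1 + K1/[H⁺] + K1K2/[H⁺]²) = 1 / (1 + 10^+2.00 + 10^+0.15)
   = 1 / (1 + 100.00 + 1.4125) = 1/102.41 = 0.009764
[CO2*] = α₀ × DIC = 0.009764 × 4.44 = 0.04335 mmol/L
pCO2 = [CO2*]/KH = 4.335×10^-5 / 3.548×10^-2 = 1220 μatm

pCO2 = 1220 μatm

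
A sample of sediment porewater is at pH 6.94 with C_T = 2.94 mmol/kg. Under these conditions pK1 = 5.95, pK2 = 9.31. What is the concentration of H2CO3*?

α₀ = 1 / (1 + K1/[H⁺] + K1K2/[H⁺]²) = 1 / (1 + 10^+0.99 + 10^-1.38)
   = 1 / (1 + 9.7724 + 0.041687) = 1/10.814 = 0.09247
[CO2*] = α₀ × DIC = 0.09247 × 2.94 = 0.272 mmol/kg

[CO2*] = 0.272 mmol/kg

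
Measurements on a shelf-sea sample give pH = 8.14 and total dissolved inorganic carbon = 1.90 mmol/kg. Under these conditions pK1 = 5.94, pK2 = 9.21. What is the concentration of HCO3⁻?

[HCO3⁻] = 1.74 mmol/kg

α₁ = 1 / (1 + [H⁺]/K1 + K2/[H⁺]) = 1 / (1 + 10^-2.20 + 10^-1.07)
   = 1 / (1 + 0.0063096 + 0.085114) = 1/1.0914 = 0.9162
[HCO3⁻] = α₁ × DIC = 0.9162 × 1.90 = 1.74 mmol/kg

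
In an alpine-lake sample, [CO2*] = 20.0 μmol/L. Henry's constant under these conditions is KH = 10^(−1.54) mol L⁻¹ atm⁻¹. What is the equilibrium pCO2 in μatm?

KH = 10^(−1.54) = 2.884×10^-2 mol L⁻¹ atm⁻¹
pCO2 = [CO2*]/KH = 20.0×10^-6 / 2.884×10^-2 = 6.93×10^-4 atm = 693 μatm

pCO2 = 693 μatm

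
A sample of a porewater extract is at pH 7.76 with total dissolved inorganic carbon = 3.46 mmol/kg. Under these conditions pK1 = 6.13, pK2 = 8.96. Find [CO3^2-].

[CO3²⁻] = 0.201 mmol/kg

α₂ = 1 / (1 + [H⁺]/K2 + [H⁺]²/(K1K2)) = 1 / (1 + 10^+1.20 + 10^-0.43)
   = 1 / (1 + 15.849 + 0.37154) = 1/17.220 = 0.05807
[CO3²⁻] = α₂ × DIC = 0.05807 × 3.46 = 0.201 mmol/kg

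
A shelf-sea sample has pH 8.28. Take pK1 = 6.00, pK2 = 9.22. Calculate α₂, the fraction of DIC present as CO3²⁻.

α₂ = 1 / (1 + [H⁺]/K2 + [H⁺]²/(K1K2)) = 1 / (1 + 10^+0.94 + 10^-1.34)
   = 1 / (1 + 8.7096 + 0.045709) = 1/9.7553 = 0.1025

α₂ = 0.103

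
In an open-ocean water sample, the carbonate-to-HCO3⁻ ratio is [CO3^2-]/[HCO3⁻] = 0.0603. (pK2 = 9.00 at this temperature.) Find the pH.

From K2 = [H⁺][CO3^2-]/[HCO3⁻]:  pH = pK2 + log₁₀([CO3^2-]/[HCO3⁻])
log₁₀(0.0603) = -1.220
pH = 9.00 + (-1.220) = 7.78

pH = 7.78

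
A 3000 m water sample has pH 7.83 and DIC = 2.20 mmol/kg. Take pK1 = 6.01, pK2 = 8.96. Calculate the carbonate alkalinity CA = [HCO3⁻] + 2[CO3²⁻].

CA = [HCO3⁻] + 2[CO3²⁻] = (α₁ + 2α₂)·DIC
At pH 7.83: [H⁺]/K1 = 10^-1.82 = 0.015136, K2/[H⁺] = 10^-1.13 = 0.074131
α₁ = 1/(1 + 0.015136 + 0.074131) = 1/1.0893 = 0.9180; α₂ = α₁·K2/[H⁺] = 0.06806
α₁ + 2α₂ = 1.0542
CA = 1.0542 × 2.20 = 2.32 mmol/kg

CA = 2.32 mmol/kg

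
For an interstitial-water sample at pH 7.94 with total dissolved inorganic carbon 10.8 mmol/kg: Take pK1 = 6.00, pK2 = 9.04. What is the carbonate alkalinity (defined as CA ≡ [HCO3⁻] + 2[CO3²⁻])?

CA = 11.5 mmol/kg

CA = [HCO3⁻] + 2[CO3²⁻] = (α₁ + 2α₂)·DIC
At pH 7.94: [H⁺]/K1 = 10^-1.94 = 0.011482, K2/[H⁺] = 10^-1.10 = 0.079433
α₁ = 1/(1 + 0.011482 + 0.079433) = 1/1.0909 = 0.9167; α₂ = α₁·K2/[H⁺] = 0.07281
α₁ + 2α₂ = 1.0623
CA = 1.0623 × 10.8 = 11.5 mmol/kg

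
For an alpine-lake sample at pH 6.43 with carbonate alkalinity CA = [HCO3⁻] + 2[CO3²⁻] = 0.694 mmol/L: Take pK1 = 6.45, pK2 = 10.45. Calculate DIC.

CA = [HCO3⁻] + 2[CO3²⁻] = (α₁ + 2α₂)·DIC
At pH 6.43: [H⁺]/K1 = 10^0.02 = 1.0471, K2/[H⁺] = 10^-4.02 = 9.5499×10^-5
α₁ = 1/(1 + 1.0471 + 9.5499×10^-5) = 1/2.0472 = 0.4885; α₂ = α₁·K2/[H⁺] = 4.665×10^-5
α₁ + 2α₂ = 0.4886
DIC = CA / (α₁ + 2α₂) = 0.694 / 0.4886 = 1.42 mmol/L

DIC = 1.42 mmol/L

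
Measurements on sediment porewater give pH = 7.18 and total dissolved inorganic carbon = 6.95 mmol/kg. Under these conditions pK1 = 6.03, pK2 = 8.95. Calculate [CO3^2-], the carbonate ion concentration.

[CO3²⁻] = 0.109 mmol/kg

α₂ = 1 / (1 + [H⁺]/K2 + [H⁺]²/(K1K2)) = 1 / (1 + 10^+1.77 + 10^+0.62)
   = 1 / (1 + 58.884 + 4.1687) = 1/64.053 = 0.01561
[CO3²⁻] = α₂ × DIC = 0.01561 × 6.95 = 0.109 mmol/kg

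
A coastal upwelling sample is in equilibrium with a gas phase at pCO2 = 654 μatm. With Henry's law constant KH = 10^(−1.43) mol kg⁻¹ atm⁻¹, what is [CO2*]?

[CO2*] = 24.3 μmol/kg

KH = 10^(−1.43) = 3.715×10^-2 mol kg⁻¹ atm⁻¹
[CO2*] = KH · pCO2 = 3.715×10^-2 × 654×10^-6 atm = 2.43×10^-5 mol/kg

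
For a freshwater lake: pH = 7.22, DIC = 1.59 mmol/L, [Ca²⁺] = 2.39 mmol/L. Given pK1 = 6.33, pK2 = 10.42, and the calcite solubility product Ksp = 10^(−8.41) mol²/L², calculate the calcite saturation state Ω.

α₂ = 1 / (1 + [H⁺]/K2 + [H⁺]²/(K1K2)) = 1 / (1 + 10^+3.20 + 10^+2.31)
   = 1 / (1 + 1584.9 + 204.17) = 1/1790.1 = 0.0005586
[CO3²⁻] = α₂ × DIC = 0.0005586 × 1.59 = 0.0008882 mmol/L = 0.8882 μmol/L
Ksp = 10^(−8.41) = 3.890×10^-9
Ω = [Ca²⁺][CO3²⁻]/Ksp = (2.39×10^-3)(8.882×10^-7) / 3.890×10^-9 = 0.546

Ω = 0.546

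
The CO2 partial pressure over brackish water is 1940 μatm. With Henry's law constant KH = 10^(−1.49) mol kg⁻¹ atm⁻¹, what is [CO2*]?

KH = 10^(−1.49) = 3.236×10^-2 mol kg⁻¹ atm⁻¹
[CO2*] = KH · pCO2 = 3.236×10^-2 × 1940×10^-6 atm = 6.28×10^-5 mol/kg

[CO2*] = 62.8 μmol/kg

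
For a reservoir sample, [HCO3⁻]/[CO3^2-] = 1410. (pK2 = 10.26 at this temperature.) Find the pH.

From K2 = [H⁺][CO3^2-]/[HCO3⁻]:  pH = pK2 − log₁₀([HCO3⁻]/[CO3^2-])
log₁₀(1410) = +3.149
pH = 10.26 − (+3.149) = 7.11

pH = 7.11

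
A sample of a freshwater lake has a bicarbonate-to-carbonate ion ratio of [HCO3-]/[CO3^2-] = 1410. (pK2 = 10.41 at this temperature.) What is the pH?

pH = 7.26

From K2 = [H⁺][CO3^2-]/[HCO3-]:  pH = pK2 − log₁₀([HCO3-]/[CO3^2-])
log₁₀(1410) = +3.149
pH = 10.41 − (+3.149) = 7.26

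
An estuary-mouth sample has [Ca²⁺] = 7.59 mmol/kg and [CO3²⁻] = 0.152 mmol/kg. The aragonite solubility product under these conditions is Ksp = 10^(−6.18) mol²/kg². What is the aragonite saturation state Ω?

Ω = 1.75

Ksp = 10^(−6.18) = 6.607×10^-7
Ω = [Ca²⁺][CO3²⁻]/Ksp = (7.59×10^-3)(0.152×10^-3) / 6.607×10^-7 = 1.75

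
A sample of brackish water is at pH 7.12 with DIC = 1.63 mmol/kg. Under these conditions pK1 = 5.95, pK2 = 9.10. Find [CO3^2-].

α₂ = 1 / (1 + [H⁺]/K2 + [H⁺]²/(K1K2)) = 1 / (1 + 10^+1.98 + 10^+0.81)
   = 1 / (1 + 95.499 + 6.4565) = 1/102.96 = 0.009713
[CO3²⁻] = α₂ × DIC = 0.009713 × 1.63 = 0.0158 mmol/kg = 15.8 μmol/kg

[CO3²⁻] = 15.8 μmol/kg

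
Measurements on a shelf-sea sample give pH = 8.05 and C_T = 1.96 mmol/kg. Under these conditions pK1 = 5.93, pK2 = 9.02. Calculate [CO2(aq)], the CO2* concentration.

[CO2*] = 13.3 μmol/kg

α₀ = 1 / (1 + K1/[H⁺] + K1K2/[H⁺]²) = 1 / (1 + 10^+2.12 + 10^+1.15)
   = 1 / (1 + 131.83 + 14.125) = 1/146.95 = 0.006805
[CO2*] = α₀ × DIC = 0.006805 × 1.96 = 0.0133 mmol/kg = 13.3 μmol/kg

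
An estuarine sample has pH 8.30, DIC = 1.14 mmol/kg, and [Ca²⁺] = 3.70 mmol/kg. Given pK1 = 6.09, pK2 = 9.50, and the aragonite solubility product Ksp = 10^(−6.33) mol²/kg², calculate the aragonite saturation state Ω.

α₂ = 1 / (1 + [H⁺]/K2 + [H⁺]²/(K1K2)) = 1 / (1 + 10^+1.20 + 10^-1.01)
   = 1 / (1 + 15.849 + 0.097724) = 1/16.947 = 0.05901
[CO3²⁻] = α₂ × DIC = 0.05901 × 1.14 = 0.06727 mmol/kg
Ksp = 10^(−6.33) = 4.677×10^-7
Ω = [Ca²⁺][CO3²⁻]/Ksp = (3.70×10^-3)(6.727×10^-5) / 4.677×10^-7 = 0.532

Ω = 0.532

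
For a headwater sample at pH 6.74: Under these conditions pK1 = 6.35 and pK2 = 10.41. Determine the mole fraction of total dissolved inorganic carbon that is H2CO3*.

α₀ = 0.289

α₀ = 1 / (1 + K1/[H⁺] + K1K2/[H⁺]²) = 1 / (1 + 10^+0.39 + 10^-3.28)
   = 1 / (1 + 2.4547 + 0.00052481) = 1/3.4552 = 0.2894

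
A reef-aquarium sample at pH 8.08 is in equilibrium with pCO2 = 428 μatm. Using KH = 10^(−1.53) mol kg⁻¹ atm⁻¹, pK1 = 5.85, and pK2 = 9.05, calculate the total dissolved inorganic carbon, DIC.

[CO2*] = KH · pCO2 = 10^(−1.53) × 428×10^-6 = 1.263×10^-5 mol/kg
α₀ = 1/(1 + K1/[H⁺] + K1K2/[H⁺]²) = 1/(1 + 10^+2.23 + 10^+1.26) = 0.005290
DIC = [CO2*]/α₀ = 1.263×10^-5 / 0.005290 = 2.39 mmol/kg

DIC = 2.39 mmol/kg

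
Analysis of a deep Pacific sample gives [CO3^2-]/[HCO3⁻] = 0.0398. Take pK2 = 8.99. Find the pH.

From K2 = [H⁺][CO3^2-]/[HCO3⁻]:  pH = pK2 + log₁₀([CO3^2-]/[HCO3⁻])
log₁₀(0.0398) = -1.400
pH = 8.99 + (-1.400) = 7.59

pH = 7.59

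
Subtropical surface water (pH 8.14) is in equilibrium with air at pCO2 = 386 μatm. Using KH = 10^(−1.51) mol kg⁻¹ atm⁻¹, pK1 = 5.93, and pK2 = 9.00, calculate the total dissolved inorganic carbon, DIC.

DIC = 2.21 mmol/kg

[CO2*] = KH · pCO2 = 10^(−1.51) × 386×10^-6 = 1.193×10^-5 mol/kg
α₀ = 1/(1 + K1/[H⁺] + K1K2/[H⁺]²) = 1/(1 + 10^+2.21 + 10^+1.35) = 0.005389
DIC = [CO2*]/α₀ = 1.193×10^-5 / 0.005389 = 2.21 mmol/kg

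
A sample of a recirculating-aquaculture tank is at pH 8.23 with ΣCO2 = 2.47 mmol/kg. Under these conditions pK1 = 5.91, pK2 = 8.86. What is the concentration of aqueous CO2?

[CO2*] = 9.54 μmol/kg

α₀ = 1 / (1 + K1/[H⁺] + K1K2/[H⁺]²) = 1 / (1 + 10^+2.32 + 10^+1.69)
   = 1 / (1 + 208.93 + 48.978) = 1/258.91 = 0.003862
[CO2*] = α₀ × DIC = 0.003862 × 2.47 = 0.00954 mmol/kg = 9.54 μmol/kg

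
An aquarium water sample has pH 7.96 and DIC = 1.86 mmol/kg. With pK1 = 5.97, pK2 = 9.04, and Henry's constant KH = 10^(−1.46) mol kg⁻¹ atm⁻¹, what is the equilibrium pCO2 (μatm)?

pCO2 = 502 μatm

α₀ = 1 / (1 + K1/[H⁺] + K1K2/[H⁺]²) = 1 / (1 + 10^+1.99 + 10^+0.91)
   = 1 / (1 + 97.724 + 8.1283) = 1/106.85 = 0.009359
[CO2*] = α₀ × DIC = 0.009359 × 1.86 = 0.01741 mmol/kg = 17.41 μmol/kg
pCO2 = [CO2*]/KH = 1.741×10^-5 / 3.467×10^-2 = 502 μatm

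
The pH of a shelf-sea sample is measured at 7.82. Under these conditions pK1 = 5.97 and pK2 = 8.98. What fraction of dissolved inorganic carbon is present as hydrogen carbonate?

α₁ = 1 / (1 + [H⁺]/K1 + K2/[H⁺]) = 1 / (1 + 10^-1.85 + 10^-1.16)
   = 1 / (1 + 0.014125 + 0.069183) = 1/1.0833 = 0.9231

α₁ = 0.923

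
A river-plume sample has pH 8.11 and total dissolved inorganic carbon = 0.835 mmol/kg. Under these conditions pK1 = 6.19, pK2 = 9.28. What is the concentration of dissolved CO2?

α₀ = 1 / (1 + K1/[H⁺] + K1K2/[H⁺]²) = 1 / (1 + 10^+1.92 + 10^+0.75)
   = 1 / (1 + 83.176 + 5.6234) = 1/89.800 = 0.01114
[CO2*] = α₀ × DIC = 0.01114 × 0.835 = 0.00930 mmol/kg = 9.30 μmol/kg

[CO2*] = 9.30 μmol/kg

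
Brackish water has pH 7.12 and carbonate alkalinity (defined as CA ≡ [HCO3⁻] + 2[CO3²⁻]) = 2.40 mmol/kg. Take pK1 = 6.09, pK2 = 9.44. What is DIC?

CA = [HCO3⁻] + 2[CO3²⁻] = (α₁ + 2α₂)·DIC
At pH 7.12: [H⁺]/K1 = 10^-1.03 = 0.093325, K2/[H⁺] = 10^-2.32 = 0.0047863
α₁ = 1/(1 + 0.093325 + 0.0047863) = 1/1.0981 = 0.9107; α₂ = α₁·K2/[H⁺] = 0.004359
α₁ + 2α₂ = 0.9194
DIC = CA / (α₁ + 2α₂) = 2.40 / 0.9194 = 2.61 mmol/kg

DIC = 2.61 mmol/kg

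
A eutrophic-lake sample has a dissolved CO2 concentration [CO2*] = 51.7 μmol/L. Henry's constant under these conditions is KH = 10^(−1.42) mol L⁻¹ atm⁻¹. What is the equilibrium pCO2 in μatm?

pCO2 = 1360 μatm

KH = 10^(−1.42) = 3.802×10^-2 mol L⁻¹ atm⁻¹
pCO2 = [CO2*]/KH = 51.7×10^-6 / 3.802×10^-2 = 1.36×10^-3 atm = 1360 μatm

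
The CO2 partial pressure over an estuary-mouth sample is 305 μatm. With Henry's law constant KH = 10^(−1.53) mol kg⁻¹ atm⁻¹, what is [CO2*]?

KH = 10^(−1.53) = 2.951×10^-2 mol kg⁻¹ atm⁻¹
[CO2*] = KH · pCO2 = 2.951×10^-2 × 305×10^-6 atm = 9.00×10^-6 mol/kg

[CO2*] = 9.00 μmol/kg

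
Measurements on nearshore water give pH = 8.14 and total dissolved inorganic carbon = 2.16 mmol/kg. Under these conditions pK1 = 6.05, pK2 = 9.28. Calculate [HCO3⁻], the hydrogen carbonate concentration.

[HCO3⁻] = 2.00 mmol/kg

α₁ = 1 / (1 + [H⁺]/K1 + K2/[H⁺]) = 1 / (1 + 10^-2.09 + 10^-1.14)
   = 1 / (1 + 0.0081283 + 0.072444) = 1/1.0806 = 0.9254
[HCO3⁻] = α₁ × DIC = 0.9254 × 2.16 = 2.00 mmol/kg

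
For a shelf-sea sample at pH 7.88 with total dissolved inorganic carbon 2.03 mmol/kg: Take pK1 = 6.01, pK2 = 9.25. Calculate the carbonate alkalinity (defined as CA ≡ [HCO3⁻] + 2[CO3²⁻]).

CA = 2.09 mmol/kg

CA = [HCO3⁻] + 2[CO3²⁻] = (α₁ + 2α₂)·DIC
At pH 7.88: [H⁺]/K1 = 10^-1.87 = 0.013490, K2/[H⁺] = 10^-1.37 = 0.042658
α₁ = 1/(1 + 0.013490 + 0.042658) = 1/1.0561 = 0.9468; α₂ = α₁·K2/[H⁺] = 0.04039
α₁ + 2α₂ = 1.0276
CA = 1.0276 × 2.03 = 2.09 mmol/kg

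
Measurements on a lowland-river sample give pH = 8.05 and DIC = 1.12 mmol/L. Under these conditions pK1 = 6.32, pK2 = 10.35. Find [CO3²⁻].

[CO3²⁻] = 5.48 μmol/L

α₂ = 1 / (1 + [H⁺]/K2 + [H⁺]²/(K1K2)) = 1 / (1 + 10^+2.30 + 10^+0.57)
   = 1 / (1 + 199.53 + 3.7154) = 1/204.24 = 0.004896
[CO3²⁻] = α₂ × DIC = 0.004896 × 1.12 = 0.00548 mmol/L = 5.48 μmol/L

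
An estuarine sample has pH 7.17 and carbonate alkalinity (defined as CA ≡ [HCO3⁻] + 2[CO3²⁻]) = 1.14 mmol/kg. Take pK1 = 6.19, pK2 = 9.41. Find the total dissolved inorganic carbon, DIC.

DIC = 1.25 mmol/kg

CA = [HCO3⁻] + 2[CO3²⁻] = (α₁ + 2α₂)·DIC
At pH 7.17: [H⁺]/K1 = 10^-0.98 = 0.10471, K2/[H⁺] = 10^-2.24 = 0.0057544
α₁ = 1/(1 + 0.10471 + 0.0057544) = 1/1.1105 = 0.9005; α₂ = α₁·K2/[H⁺] = 0.005182
α₁ + 2α₂ = 0.9109
DIC = CA / (α₁ + 2α₂) = 1.14 / 0.9109 = 1.25 mmol/kg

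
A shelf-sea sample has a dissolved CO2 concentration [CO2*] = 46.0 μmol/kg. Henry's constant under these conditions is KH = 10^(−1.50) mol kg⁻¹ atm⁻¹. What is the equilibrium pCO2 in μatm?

pCO2 = 1450 μatm

KH = 10^(−1.50) = 3.162×10^-2 mol kg⁻¹ atm⁻¹
pCO2 = [CO2*]/KH = 46.0×10^-6 / 3.162×10^-2 = 1.45×10^-3 atm = 1450 μatm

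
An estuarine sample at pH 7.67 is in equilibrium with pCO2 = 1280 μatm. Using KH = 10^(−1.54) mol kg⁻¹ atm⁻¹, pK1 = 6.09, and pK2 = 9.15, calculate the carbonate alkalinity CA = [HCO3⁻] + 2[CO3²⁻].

CA = 1.50 mmol/kg

[CO2*] = KH · pCO2 = 10^(−1.54) × 1280×10^-6 = 3.692×10^-5 mol/kg
α₀ = 1/(1 + K1/[H⁺] + K1K2/[H⁺]²) = 1/(1 + 10^+1.58 + 10^+0.10) = 0.02483
DIC = [CO2*]/α₀ = 3.692×10^-5 / 0.02483 = 1.487 mmol/kg
CA = (α₁ + 2α₂)·DIC = (0.9439 + 2×0.03126) × 1.487 = 1.50 mmol/kg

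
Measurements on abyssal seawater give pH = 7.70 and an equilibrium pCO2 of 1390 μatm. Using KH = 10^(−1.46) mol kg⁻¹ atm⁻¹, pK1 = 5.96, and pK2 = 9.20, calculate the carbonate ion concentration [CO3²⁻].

[CO3²⁻] = 0.0838 mmol/kg

[CO2*] = KH · pCO2 = 10^(−1.46) × 1390×10^-6 = 4.820×10^-5 mol/kg
α₀ = 1/(1 + K1/[H⁺] + K1K2/[H⁺]²) = 1/(1 + 10^+1.74 + 10^+0.24) = 0.01733
DIC = [CO2*]/α₀ = 4.820×10^-5 / 0.01733 = 2.781 mmol/kg
[CO3²⁻] = α₂·DIC; α₂ = 0.03012, so [CO3²⁻] = 0.03012 × 2.781 = 0.0838 mmol/kg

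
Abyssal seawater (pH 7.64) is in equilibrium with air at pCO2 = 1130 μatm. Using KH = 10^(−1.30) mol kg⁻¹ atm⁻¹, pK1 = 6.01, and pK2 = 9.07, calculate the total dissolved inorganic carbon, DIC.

[CO2*] = KH · pCO2 = 10^(−1.30) × 1130×10^-6 = 5.663×10^-5 mol/kg
α₀ = 1/(1 + K1/[H⁺] + K1K2/[H⁺]²) = 1/(1 + 10^+1.63 + 10^+0.20) = 0.02210
DIC = [CO2*]/α₀ = 5.663×10^-5 / 0.02210 = 2.56 mmol/kg

DIC = 2.56 mmol/kg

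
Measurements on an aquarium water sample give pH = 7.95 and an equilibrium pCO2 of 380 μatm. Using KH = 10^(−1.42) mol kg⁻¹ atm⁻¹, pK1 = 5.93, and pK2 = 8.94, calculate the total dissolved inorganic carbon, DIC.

[CO2*] = KH · pCO2 = 10^(−1.42) × 380×10^-6 = 1.445×10^-5 mol/kg
α₀ = 1/(1 + K1/[H⁺] + K1K2/[H⁺]²) = 1/(1 + 10^+2.02 + 10^+1.03) = 0.008589
DIC = [CO2*]/α₀ = 1.445×10^-5 / 0.008589 = 1.68 mmol/kg

DIC = 1.68 mmol/kg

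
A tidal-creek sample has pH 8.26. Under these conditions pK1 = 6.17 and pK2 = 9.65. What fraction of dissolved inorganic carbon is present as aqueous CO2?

α₀ = 0.00775

α₀ = 1 / (1 + K1/[H⁺] + K1K2/[H⁺]²) = 1 / (1 + 10^+2.09 + 10^+0.70)
   = 1 / (1 + 123.03 + 5.0119) = 1/129.04 = 0.007750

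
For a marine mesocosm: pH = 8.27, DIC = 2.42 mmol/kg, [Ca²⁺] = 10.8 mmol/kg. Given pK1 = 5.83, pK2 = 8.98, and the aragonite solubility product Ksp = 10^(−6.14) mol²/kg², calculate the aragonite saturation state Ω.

Ω = 5.87

α₂ = 1 / (1 + [H⁺]/K2 + [H⁺]²/(K1K2)) = 1 / (1 + 10^+0.71 + 10^-1.73)
   = 1 / (1 + 5.1286 + 0.018621) = 1/6.1472 = 0.1627
[CO3²⁻] = α₂ × DIC = 0.1627 × 2.42 = 0.3937 mmol/kg
Ksp = 10^(−6.14) = 7.244×10^-7
Ω = [Ca²⁺][CO3²⁻]/Ksp = (10.8×10^-3)(3.937×10^-4) / 7.244×10^-7 = 5.87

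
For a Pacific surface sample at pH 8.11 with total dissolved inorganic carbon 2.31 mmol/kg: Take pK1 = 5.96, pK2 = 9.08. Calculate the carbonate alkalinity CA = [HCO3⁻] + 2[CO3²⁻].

CA = 2.52 mmol/kg

CA = [HCO3⁻] + 2[CO3²⁻] = (α₁ + 2α₂)·DIC
At pH 8.11: [H⁺]/K1 = 10^-2.15 = 0.0070795, K2/[H⁺] = 10^-0.97 = 0.10715
α₁ = 1/(1 + 0.0070795 + 0.10715) = 1/1.1142 = 0.8975; α₂ = α₁·K2/[H⁺] = 0.09617
α₁ + 2α₂ = 1.0898
CA = 1.0898 × 2.31 = 2.52 mmol/kg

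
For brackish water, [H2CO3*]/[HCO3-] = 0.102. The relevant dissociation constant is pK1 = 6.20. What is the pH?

From K1 = [H⁺][HCO3-]/[H2CO3*]:  pH = pK1 − log₁₀([H2CO3*]/[HCO3-])
log₁₀(0.102) = -0.991
pH = 6.20 − (-0.991) = 7.19

pH = 7.19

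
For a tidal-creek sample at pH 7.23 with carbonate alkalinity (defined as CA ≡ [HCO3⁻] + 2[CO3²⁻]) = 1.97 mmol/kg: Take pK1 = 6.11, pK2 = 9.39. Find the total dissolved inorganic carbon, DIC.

CA = [HCO3⁻] + 2[CO3²⁻] = (α₁ + 2α₂)·DIC
At pH 7.23: [H⁺]/K1 = 10^-1.12 = 0.075858, K2/[H⁺] = 10^-2.16 = 0.0069183
α₁ = 1/(1 + 0.075858 + 0.0069183) = 1/1.0828 = 0.9236; α₂ = α₁·K2/[H⁺] = 0.006389
α₁ + 2α₂ = 0.9363
DIC = CA / (α₁ + 2α₂) = 1.97 / 0.9363 = 2.10 mmol/kg

DIC = 2.10 mmol/kg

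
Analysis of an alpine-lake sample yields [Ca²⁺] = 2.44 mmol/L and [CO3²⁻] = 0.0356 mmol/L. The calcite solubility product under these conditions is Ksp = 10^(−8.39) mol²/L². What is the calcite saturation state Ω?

Ksp = 10^(−8.39) = 4.074×10^-9
Ω = [Ca²⁺][CO3²⁻]/Ksp = (2.44×10^-3)(0.0356×10^-3) / 4.074×10^-9 = 21.3

Ω = 21.3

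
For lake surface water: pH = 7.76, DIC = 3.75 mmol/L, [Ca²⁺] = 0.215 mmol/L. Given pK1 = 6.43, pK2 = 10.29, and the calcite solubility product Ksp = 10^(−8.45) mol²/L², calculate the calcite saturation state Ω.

Ω = 0.639

α₂ = 1 / (1 + [H⁺]/K2 + [H⁺]²/(K1K2)) = 1 / (1 + 10^+2.53 + 10^+1.20)
   = 1 / (1 + 338.84 + 15.849) = 1/355.69 = 0.002811
[CO3²⁻] = α₂ × DIC = 0.002811 × 3.75 = 0.01054 mmol/L = 10.54 μmol/L
Ksp = 10^(−8.45) = 3.548×10^-9
Ω = [Ca²⁺][CO3²⁻]/Ksp = (0.215×10^-3)(1.054×10^-5) / 3.548×10^-9 = 0.639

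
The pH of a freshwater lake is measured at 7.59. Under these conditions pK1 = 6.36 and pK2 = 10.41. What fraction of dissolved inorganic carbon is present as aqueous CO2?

α₀ = 0.0555

α₀ = 1 / (1 + K1/[H⁺] + K1K2/[H⁺]²) = 1 / (1 + 10^+1.23 + 10^-1.59)
   = 1 / (1 + 16.982 + 0.025704) = 1/18.008 = 0.05553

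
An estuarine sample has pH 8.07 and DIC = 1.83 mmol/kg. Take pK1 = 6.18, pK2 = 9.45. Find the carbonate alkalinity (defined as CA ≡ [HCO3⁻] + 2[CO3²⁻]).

CA = [HCO3⁻] + 2[CO3²⁻] = (α₁ + 2α₂)·DIC
At pH 8.07: [H⁺]/K1 = 10^-1.89 = 0.012882, K2/[H⁺] = 10^-1.38 = 0.041687
α₁ = 1/(1 + 0.012882 + 0.041687) = 1/1.0546 = 0.9483; α₂ = α₁·K2/[H⁺] = 0.03953
α₁ + 2α₂ = 1.0273
CA = 1.0273 × 1.83 = 1.88 mmol/kg

CA = 1.88 mmol/kg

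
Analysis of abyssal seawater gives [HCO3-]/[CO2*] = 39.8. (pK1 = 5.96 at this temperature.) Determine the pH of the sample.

pH = 7.56

From K1 = [H⁺][HCO3-]/[CO2*]:  pH = pK1 + log₁₀([HCO3-]/[CO2*])
log₁₀(39.8) = +1.600
pH = 5.96 + (+1.600) = 7.56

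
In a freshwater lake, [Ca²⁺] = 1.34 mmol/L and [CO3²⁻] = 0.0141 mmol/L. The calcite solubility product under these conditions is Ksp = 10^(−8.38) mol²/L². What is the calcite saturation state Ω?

Ksp = 10^(−8.38) = 4.169×10^-9
Ω = [Ca²⁺][CO3²⁻]/Ksp = (1.34×10^-3)(0.0141×10^-3) / 4.169×10^-9 = 4.53

Ω = 4.53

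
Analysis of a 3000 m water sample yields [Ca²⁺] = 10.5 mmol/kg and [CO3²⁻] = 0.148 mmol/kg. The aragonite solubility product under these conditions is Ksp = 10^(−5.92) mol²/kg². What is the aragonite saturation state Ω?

Ksp = 10^(−5.92) = 1.202×10^-6
Ω = [Ca²⁺][CO3²⁻]/Ksp = (10.5×10^-3)(0.148×10^-3) / 1.202×10^-6 = 1.29

Ω = 1.29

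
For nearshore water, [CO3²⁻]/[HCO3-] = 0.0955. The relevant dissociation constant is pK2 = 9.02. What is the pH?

pH = 8.00

From K2 = [H⁺][CO3²⁻]/[HCO3-]:  pH = pK2 + log₁₀([CO3²⁻]/[HCO3-])
log₁₀(0.0955) = -1.020
pH = 9.02 + (-1.020) = 8.00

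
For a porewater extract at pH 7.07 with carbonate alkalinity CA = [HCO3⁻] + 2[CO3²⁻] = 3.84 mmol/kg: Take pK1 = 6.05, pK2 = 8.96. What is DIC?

CA = [HCO3⁻] + 2[CO3²⁻] = (α₁ + 2α₂)·DIC
At pH 7.07: [H⁺]/K1 = 10^-1.02 = 0.095499, K2/[H⁺] = 10^-1.89 = 0.012882
α₁ = 1/(1 + 0.095499 + 0.012882) = 1/1.1084 = 0.9022; α₂ = α₁·K2/[H⁺] = 0.01162
α₁ + 2α₂ = 0.9255
DIC = CA / (α₁ + 2α₂) = 3.84 / 0.9255 = 4.15 mmol/kg

DIC = 4.15 mmol/kg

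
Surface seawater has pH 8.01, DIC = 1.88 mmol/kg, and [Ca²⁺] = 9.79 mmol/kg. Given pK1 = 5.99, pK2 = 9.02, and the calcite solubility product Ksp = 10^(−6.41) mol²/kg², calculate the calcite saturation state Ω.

Ω = 4.18

α₂ = 1 / (1 + [H⁺]/K2 + [H⁺]²/(K1K2)) = 1 / (1 + 10^+1.01 + 10^-1.01)
   = 1 / (1 + 10.233 + 0.097724) = 1/11.331 = 0.08826
[CO3²⁻] = α₂ × DIC = 0.08826 × 1.88 = 0.1659 mmol/kg
Ksp = 10^(−6.41) = 3.890×10^-7
Ω = [Ca²⁺][CO3²⁻]/Ksp = (9.79×10^-3)(1.659×10^-4) / 3.890×10^-7 = 4.18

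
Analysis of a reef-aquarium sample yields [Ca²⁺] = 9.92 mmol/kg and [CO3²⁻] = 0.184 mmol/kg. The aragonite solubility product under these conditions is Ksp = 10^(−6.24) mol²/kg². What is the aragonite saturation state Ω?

Ksp = 10^(−6.24) = 5.754×10^-7
Ω = [Ca²⁺][CO3²⁻]/Ksp = (9.92×10^-3)(0.184×10^-3) / 5.754×10^-7 = 3.17

Ω = 3.17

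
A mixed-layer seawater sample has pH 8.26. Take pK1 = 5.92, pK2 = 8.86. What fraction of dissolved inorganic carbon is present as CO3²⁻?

α₂ = 0.200

α₂ = 1 / (1 + [H⁺]/K2 + [H⁺]²/(K1K2)) = 1 / (1 + 10^+0.60 + 10^-1.74)
   = 1 / (1 + 3.9811 + 0.018197) = 1/4.9993 = 0.2000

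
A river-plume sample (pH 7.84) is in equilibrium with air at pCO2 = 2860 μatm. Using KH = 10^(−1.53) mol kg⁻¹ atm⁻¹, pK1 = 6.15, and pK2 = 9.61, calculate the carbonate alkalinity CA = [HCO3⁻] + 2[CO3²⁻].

CA = 4.27 mmol/kg

[CO2*] = KH · pCO2 = 10^(−1.53) × 2860×10^-6 = 8.440×10^-5 mol/kg
α₀ = 1/(1 + K1/[H⁺] + K1K2/[H⁺]²) = 1/(1 + 10^+1.69 + 10^-0.08) = 0.01968
DIC = [CO2*]/α₀ = 8.440×10^-5 / 0.01968 = 4.289 mmol/kg
CA = (α₁ + 2α₂)·DIC = (0.9639 + 2×0.01637) × 4.289 = 4.27 mmol/kg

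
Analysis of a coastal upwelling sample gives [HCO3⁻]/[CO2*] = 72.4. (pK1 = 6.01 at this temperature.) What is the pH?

pH = 7.87

From K1 = [H⁺][HCO3⁻]/[CO2*]:  pH = pK1 + log₁₀([HCO3⁻]/[CO2*])
log₁₀(72.4) = +1.860
pH = 6.01 + (+1.860) = 7.87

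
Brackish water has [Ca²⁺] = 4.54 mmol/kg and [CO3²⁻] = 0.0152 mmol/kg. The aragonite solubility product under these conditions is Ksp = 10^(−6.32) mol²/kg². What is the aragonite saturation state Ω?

Ksp = 10^(−6.32) = 4.786×10^-7
Ω = [Ca²⁺][CO3²⁻]/Ksp = (4.54×10^-3)(0.0152×10^-3) / 4.786×10^-7 = 0.144

Ω = 0.144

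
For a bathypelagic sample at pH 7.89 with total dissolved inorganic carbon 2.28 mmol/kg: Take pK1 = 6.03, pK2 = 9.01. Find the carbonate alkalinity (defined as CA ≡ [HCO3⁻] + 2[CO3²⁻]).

CA = 2.41 mmol/kg

CA = [HCO3⁻] + 2[CO3²⁻] = (α₁ + 2α₂)·DIC
At pH 7.89: [H⁺]/K1 = 10^-1.86 = 0.013804, K2/[H⁺] = 10^-1.12 = 0.075858
α₁ = 1/(1 + 0.013804 + 0.075858) = 1/1.0897 = 0.9177; α₂ = α₁·K2/[H⁺] = 0.06962
α₁ + 2α₂ = 1.0569
CA = 1.0569 × 2.28 = 2.41 mmol/kg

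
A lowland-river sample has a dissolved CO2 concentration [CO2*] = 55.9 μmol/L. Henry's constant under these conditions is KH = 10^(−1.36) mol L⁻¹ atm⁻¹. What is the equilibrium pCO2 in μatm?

pCO2 = 1280 μatm

KH = 10^(−1.36) = 4.365×10^-2 mol L⁻¹ atm⁻¹
pCO2 = [CO2*]/KH = 55.9×10^-6 / 4.365×10^-2 = 1.28×10^-3 atm = 1280 μatm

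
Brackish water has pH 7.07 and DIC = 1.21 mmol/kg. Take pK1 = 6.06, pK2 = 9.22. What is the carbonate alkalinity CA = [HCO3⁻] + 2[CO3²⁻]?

CA = 1.11 mmol/kg

CA = [HCO3⁻] + 2[CO3²⁻] = (α₁ + 2α₂)·DIC
At pH 7.07: [H⁺]/K1 = 10^-1.01 = 0.097724, K2/[H⁺] = 10^-2.15 = 0.0070795
α₁ = 1/(1 + 0.097724 + 0.0070795) = 1/1.1048 = 0.9051; α₂ = α₁·K2/[H⁺] = 0.006408
α₁ + 2α₂ = 0.9180
CA = 0.9180 × 1.21 = 1.11 mmol/kg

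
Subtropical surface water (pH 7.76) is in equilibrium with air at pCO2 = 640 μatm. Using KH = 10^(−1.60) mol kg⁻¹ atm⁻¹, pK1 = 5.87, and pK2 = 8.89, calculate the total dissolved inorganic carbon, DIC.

[CO2*] = KH · pCO2 = 10^(−1.60) × 640×10^-6 = 1.608×10^-5 mol/kg
α₀ = 1/(1 + K1/[H⁺] + K1K2/[H⁺]²) = 1/(1 + 10^+1.89 + 10^+0.76) = 0.01185
DIC = [CO2*]/α₀ = 1.608×10^-5 / 0.01185 = 1.36 mmol/kg

DIC = 1.36 mmol/kg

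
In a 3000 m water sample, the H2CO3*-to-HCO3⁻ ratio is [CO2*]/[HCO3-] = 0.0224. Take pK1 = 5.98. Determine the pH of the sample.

From K1 = [H⁺][HCO3-]/[CO2*]:  pH = pK1 − log₁₀([CO2*]/[HCO3-])
log₁₀(0.0224) = -1.650
pH = 5.98 − (-1.650) = 7.63

pH = 7.63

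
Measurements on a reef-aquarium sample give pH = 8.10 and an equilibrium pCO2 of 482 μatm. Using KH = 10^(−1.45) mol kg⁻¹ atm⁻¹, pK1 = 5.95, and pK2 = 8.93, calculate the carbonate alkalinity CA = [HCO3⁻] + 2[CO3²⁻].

CA = 3.13 mmol/kg

[CO2*] = KH · pCO2 = 10^(−1.45) × 482×10^-6 = 1.710×10^-5 mol/kg
α₀ = 1/(1 + K1/[H⁺] + K1K2/[H⁺]²) = 1/(1 + 10^+2.15 + 10^+1.32) = 0.006129
DIC = [CO2*]/α₀ = 1.710×10^-5 / 0.006129 = 2.790 mmol/kg
CA = (α₁ + 2α₂)·DIC = (0.8658 + 2×0.1281) × 2.790 = 3.13 mmol/kg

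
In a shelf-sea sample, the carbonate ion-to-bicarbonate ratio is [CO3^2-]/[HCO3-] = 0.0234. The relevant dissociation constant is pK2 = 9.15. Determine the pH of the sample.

pH = 7.52

From K2 = [H⁺][CO3^2-]/[HCO3-]:  pH = pK2 + log₁₀([CO3^2-]/[HCO3-])
log₁₀(0.0234) = -1.631
pH = 9.15 + (-1.631) = 7.52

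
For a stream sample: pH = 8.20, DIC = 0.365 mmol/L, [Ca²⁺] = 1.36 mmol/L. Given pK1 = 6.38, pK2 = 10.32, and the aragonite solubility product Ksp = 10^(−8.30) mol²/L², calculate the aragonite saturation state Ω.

Ω = 0.735

α₂ = 1 / (1 + [H⁺]/K2 + [H⁺]²/(K1K2)) = 1 / (1 + 10^+2.12 + 10^+0.30)
   = 1 / (1 + 131.83 + 1.9953) = 1/134.82 = 0.007417
[CO3²⁻] = α₂ × DIC = 0.007417 × 0.365 = 0.002707 mmol/L = 2.707 μmol/L
Ksp = 10^(−8.30) = 5.012×10^-9
Ω = [Ca²⁺][CO3²⁻]/Ksp = (1.36×10^-3)(2.707×10^-6) / 5.012×10^-9 = 0.735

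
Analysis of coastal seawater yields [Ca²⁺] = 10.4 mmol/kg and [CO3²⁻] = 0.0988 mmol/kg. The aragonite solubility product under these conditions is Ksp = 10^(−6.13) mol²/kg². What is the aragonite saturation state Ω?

Ksp = 10^(−6.13) = 7.413×10^-7
Ω = [Ca²⁺][CO3²⁻]/Ksp = (10.4×10^-3)(0.0988×10^-3) / 7.413×10^-7 = 1.39

Ω = 1.39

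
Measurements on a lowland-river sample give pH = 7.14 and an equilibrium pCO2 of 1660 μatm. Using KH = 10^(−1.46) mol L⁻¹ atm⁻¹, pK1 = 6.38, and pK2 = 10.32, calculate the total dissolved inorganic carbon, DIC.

[CO2*] = KH · pCO2 = 10^(−1.46) × 1660×10^-6 = 5.756×10^-5 mol/L
α₀ = 1/(1 + K1/[H⁺] + K1K2/[H⁺]²) = 1/(1 + 10^+0.76 + 10^-2.42) = 0.1480
DIC = [CO2*]/α₀ = 5.756×10^-5 / 0.1480 = 0.389 mmol/L

DIC = 0.389 mmol/L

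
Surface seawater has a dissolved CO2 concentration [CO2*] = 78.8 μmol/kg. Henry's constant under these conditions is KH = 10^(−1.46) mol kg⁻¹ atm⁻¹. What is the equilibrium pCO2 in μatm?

pCO2 = 2270 μatm

KH = 10^(−1.46) = 3.467×10^-2 mol kg⁻¹ atm⁻¹
pCO2 = [CO2*]/KH = 78.8×10^-6 / 3.467×10^-2 = 2.27×10^-3 atm = 2270 μatm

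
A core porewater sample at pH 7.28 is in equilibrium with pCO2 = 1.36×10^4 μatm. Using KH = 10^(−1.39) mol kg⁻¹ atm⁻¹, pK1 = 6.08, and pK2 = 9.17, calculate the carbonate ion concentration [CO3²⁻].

[CO2*] = KH · pCO2 = 10^(−1.39) × 1.36×10^4×10^-6 = 5.540×10^-4 mol/kg
α₀ = 1/(1 + K1/[H⁺] + K1K2/[H⁺]²) = 1/(1 + 10^+1.20 + 10^-0.69) = 0.05864
DIC = [CO2*]/α₀ = 5.540×10^-4 / 0.05864 = 9.448 mmol/kg
[CO3²⁻] = α₂·DIC; α₂ = 0.01197, so [CO3²⁻] = 0.01197 × 9.448 = 0.113 mmol/kg

[CO3²⁻] = 0.113 mmol/kg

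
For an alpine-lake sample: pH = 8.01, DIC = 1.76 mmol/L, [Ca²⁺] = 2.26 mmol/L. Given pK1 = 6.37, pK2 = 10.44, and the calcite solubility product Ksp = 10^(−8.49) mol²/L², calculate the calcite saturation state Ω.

Ω = 4.45

α₂ = 1 / (1 + [H⁺]/K2 + [H⁺]²/(K1K2)) = 1 / (1 + 10^+2.43 + 10^+0.79)
   = 1 / (1 + 269.15 + 6.1660) = 1/276.32 = 0.003619
[CO3²⁻] = α₂ × DIC = 0.003619 × 1.76 = 0.006369 mmol/L = 6.369 μmol/L
Ksp = 10^(−8.49) = 3.236×10^-9
Ω = [Ca²⁺][CO3²⁻]/Ksp = (2.26×10^-3)(6.369×10^-6) / 3.236×10^-9 = 4.45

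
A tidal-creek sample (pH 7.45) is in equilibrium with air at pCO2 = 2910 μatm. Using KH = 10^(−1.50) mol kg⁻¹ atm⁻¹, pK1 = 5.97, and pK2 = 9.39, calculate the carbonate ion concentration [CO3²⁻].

[CO3²⁻] = 0.0319 mmol/kg

[CO2*] = KH · pCO2 = 10^(−1.50) × 2910×10^-6 = 9.202×10^-5 mol/kg
α₀ = 1/(1 + K1/[H⁺] + K1K2/[H⁺]²) = 1/(1 + 10^+1.48 + 10^-0.46) = 0.03170
DIC = [CO2*]/α₀ = 9.202×10^-5 / 0.03170 = 2.903 mmol/kg
[CO3²⁻] = α₂·DIC; α₂ = 0.01099, so [CO3²⁻] = 0.01099 × 2.903 = 0.0319 mmol/kg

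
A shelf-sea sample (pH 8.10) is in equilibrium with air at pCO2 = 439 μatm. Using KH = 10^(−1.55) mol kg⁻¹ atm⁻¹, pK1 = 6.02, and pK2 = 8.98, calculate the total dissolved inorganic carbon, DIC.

DIC = 1.70 mmol/kg

[CO2*] = KH · pCO2 = 10^(−1.55) × 439×10^-6 = 1.237×10^-5 mol/kg
α₀ = 1/(1 + K1/[H⁺] + K1K2/[H⁺]²) = 1/(1 + 10^+2.08 + 10^+1.20) = 0.007295
DIC = [CO2*]/α₀ = 1.237×10^-5 / 0.007295 = 1.70 mmol/kg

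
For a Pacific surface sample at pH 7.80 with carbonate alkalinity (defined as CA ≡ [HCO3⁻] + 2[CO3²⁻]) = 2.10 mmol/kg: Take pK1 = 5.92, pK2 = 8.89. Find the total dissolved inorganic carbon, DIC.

DIC = 1.98 mmol/kg

CA = [HCO3⁻] + 2[CO3²⁻] = (α₁ + 2α₂)·DIC
At pH 7.80: [H⁺]/K1 = 10^-1.88 = 0.013183, K2/[H⁺] = 10^-1.09 = 0.081283
α₁ = 1/(1 + 0.013183 + 0.081283) = 1/1.0945 = 0.9137; α₂ = α₁·K2/[H⁺] = 0.07427
α₁ + 2α₂ = 1.0622
DIC = CA / (α₁ + 2α₂) = 2.10 / 1.0622 = 1.98 mmol/kg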